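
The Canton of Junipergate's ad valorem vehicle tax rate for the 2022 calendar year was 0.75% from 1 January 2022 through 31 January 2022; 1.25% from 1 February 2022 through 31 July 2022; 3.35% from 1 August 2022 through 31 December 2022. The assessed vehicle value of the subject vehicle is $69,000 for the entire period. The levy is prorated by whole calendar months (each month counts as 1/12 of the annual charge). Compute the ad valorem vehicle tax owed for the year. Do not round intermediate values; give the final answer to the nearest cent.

1 January – 31 January 2022: 1 month at 0.75% → $69,000 × 0.75% × 1/12 = $43.1250
1 February – 31 July 2022: 6 months at 1.25% → $69,000 × 1.25% × 6/12 = $431.2500
1 August – 31 December 2022: 5 months at 3.35% → $69,000 × 3.35% × 5/12 = $963.1250
Total = $1,437.5000

$1,437.50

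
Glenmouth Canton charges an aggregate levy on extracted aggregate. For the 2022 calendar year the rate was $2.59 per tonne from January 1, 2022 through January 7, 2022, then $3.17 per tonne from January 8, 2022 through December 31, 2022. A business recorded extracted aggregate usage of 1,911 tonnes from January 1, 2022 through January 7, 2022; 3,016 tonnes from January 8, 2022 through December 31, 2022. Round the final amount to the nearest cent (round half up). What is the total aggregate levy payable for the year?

$14,510.21

January 1 – January 7, 2022: 1,911 tonnes at $2.59/tonne → $4,949.49
January 8 – December 31, 2022: 3,016 tonnes at $3.17/tonne → $9,560.72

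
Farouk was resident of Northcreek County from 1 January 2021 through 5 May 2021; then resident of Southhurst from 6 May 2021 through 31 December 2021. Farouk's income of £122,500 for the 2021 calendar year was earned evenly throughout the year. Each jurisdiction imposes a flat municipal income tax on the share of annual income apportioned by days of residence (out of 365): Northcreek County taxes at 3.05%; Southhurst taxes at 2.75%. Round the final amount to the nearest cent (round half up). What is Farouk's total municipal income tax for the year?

Northcreek County, 1 January – 5 May 2021: 125 days → £122,500 × 3.05% × 125/365 = £1,279.5377
Southhurst, 6 May – 31 December 2021: 240 days → £122,500 × 2.75% × 240/365 = £2,215.0685
Total = £3,494.6062

£3,494.61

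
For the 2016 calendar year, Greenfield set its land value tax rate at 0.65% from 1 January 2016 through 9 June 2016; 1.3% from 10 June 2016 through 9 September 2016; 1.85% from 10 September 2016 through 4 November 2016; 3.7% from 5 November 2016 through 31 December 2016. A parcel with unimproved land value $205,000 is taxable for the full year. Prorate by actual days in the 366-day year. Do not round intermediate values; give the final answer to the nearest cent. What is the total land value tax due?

1 January – 9 June 2016: 161 days at 0.65% → $205,000 × 0.65% × 161/366 = $586.1544
10 June – 9 September 2016: 92 days at 1.3% → $205,000 × 1.3% × 92/366 = $669.8907
10 September – 4 November 2016: 56 days at 1.85% → $205,000 × 1.85% × 56/366 = $580.2732
5 November – 31 December 2016: 57 days at 3.7% → $205,000 × 3.7% × 57/366 = $1,181.2705
Total = $3,017.5888

$3,017.59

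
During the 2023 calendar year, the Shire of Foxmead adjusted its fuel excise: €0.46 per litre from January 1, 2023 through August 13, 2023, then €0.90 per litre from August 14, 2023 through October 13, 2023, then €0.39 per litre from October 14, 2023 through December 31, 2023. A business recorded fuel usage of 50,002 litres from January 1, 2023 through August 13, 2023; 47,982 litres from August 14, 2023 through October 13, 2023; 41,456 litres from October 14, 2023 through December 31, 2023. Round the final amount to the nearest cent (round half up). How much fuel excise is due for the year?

January 1 – August 13, 2023: 50,002 litres at €0.46/litre → €23,000.92
August 14 – October 13, 2023: 47,982 litres at €0.90/litre → €43,183.80
October 14 – December 31, 2023: 41,456 litres at €0.39/litre → €16,167.84

€82,352.56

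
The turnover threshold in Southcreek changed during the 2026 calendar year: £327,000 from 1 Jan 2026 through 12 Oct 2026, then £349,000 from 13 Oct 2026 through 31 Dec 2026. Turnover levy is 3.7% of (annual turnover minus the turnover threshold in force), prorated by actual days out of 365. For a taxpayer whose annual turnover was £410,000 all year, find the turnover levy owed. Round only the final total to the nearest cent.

£2,892.59

1 Jan – 12 Oct 2026: 285 days, exemption £327,000 → (£410,000 − £327,000) × 3.7% × 285/365 = £2,397.9041
13 Oct – 31 Dec 2026: 80 days, exemption £349,000 → (£410,000 − £349,000) × 3.7% × 80/365 = £494.6849
Total = £2,892.5890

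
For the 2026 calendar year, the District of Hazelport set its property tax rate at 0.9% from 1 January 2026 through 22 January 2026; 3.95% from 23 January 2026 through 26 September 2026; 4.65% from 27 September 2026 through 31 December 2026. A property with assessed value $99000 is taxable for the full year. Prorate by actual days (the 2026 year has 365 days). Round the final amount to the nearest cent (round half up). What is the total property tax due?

1 January – 22 January 2026: 22 days at 0.9% → $99000 × 0.9% × 22/365 = $53.7041
23 January – 26 September 2026: 247 days at 3.95% → $99000 × 3.95% × 247/365 = $2646.2836
27 September – 31 December 2026: 96 days at 4.65% → $99000 × 4.65% × 96/365 = $1210.7836
Total = $3910.7712

$3910.77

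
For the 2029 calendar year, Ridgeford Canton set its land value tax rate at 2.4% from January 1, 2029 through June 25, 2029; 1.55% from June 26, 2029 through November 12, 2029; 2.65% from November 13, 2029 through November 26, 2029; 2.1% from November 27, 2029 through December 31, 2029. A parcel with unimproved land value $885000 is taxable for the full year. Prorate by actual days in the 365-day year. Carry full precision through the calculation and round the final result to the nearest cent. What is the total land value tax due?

$18184.93

January 1 – June 25, 2029: 176 days at 2.4% → $885000 × 2.4% × 176/365 = $10241.7534
June 26 – November 12, 2029: 140 days at 1.55% → $885000 × 1.55% × 140/365 = $5261.5068
November 13 – November 26, 2029: 14 days at 2.65% → $885000 × 2.65% × 14/365 = $899.5479
November 27 – December 31, 2029: 35 days at 2.1% → $885000 × 2.1% × 35/365 = $1782.1233
Total = $18184.9315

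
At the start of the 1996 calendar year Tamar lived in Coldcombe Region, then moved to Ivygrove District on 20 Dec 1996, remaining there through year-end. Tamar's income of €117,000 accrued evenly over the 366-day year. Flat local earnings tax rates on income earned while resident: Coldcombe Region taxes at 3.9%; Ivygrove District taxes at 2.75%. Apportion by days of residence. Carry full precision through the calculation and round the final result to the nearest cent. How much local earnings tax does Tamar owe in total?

Coldcombe Region, 1 Jan – 19 Dec 1996: 354 days → €117,000 × 3.9% × 354/366 = €4,413.3934
Ivygrove District, 20 Dec – 31 Dec 1996: 12 days → €117,000 × 2.75% × 12/366 = €105.4918
Total = €4,518.8852

€4,518.89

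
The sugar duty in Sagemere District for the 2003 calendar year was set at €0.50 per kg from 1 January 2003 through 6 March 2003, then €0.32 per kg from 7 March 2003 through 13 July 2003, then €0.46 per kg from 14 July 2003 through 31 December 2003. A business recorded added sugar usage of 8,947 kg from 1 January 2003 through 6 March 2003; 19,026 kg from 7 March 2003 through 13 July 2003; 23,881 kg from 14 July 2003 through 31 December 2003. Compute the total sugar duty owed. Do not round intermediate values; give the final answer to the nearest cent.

1 January – 6 March 2003: 8,947 kg at €0.50/kg → €4473.50
7 March – 13 July 2003: 19,026 kg at €0.32/kg → €6088.32
14 July – 31 December 2003: 23,881 kg at €0.46/kg → €10985.26

€21547.08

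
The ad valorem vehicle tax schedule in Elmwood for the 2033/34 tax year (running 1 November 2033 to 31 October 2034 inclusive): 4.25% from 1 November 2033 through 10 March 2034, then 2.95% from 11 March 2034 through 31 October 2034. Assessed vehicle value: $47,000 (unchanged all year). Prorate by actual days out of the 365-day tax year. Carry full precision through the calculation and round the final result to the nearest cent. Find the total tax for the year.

1 November 2033 – 10 March 2034: 130 days at 4.25% → $47,000 × 4.25% × 130/365 = $711.4384
11 March – 31 October 2034: 235 days at 2.95% → $47,000 × 2.95% × 235/365 = $892.6781
Total = $1,604.1164

$1,604.12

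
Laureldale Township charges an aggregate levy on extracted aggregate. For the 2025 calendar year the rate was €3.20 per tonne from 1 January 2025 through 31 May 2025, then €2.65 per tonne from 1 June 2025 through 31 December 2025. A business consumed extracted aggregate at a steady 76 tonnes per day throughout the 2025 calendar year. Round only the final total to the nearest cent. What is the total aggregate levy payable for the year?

1 January – 31 May 2025: 151 days × 76 tonnes/day = 11,476 tonnes at €3.20/tonne → €36,723.20
1 June – 31 December 2025: 214 days × 76 tonnes/day = 16,264 tonnes at €2.65/tonne → €43,099.60

€79,822.80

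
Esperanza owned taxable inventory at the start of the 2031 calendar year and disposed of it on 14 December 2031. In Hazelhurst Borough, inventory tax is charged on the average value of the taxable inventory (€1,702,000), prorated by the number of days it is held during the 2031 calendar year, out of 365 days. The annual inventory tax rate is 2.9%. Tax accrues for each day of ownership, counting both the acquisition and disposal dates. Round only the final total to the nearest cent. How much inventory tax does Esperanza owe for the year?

€47,059.13

Days held (1 January – 14 December 2031): 348 out of 365
Tax = €1,702,000 × 2.9% × 348/365 = €47,059.1342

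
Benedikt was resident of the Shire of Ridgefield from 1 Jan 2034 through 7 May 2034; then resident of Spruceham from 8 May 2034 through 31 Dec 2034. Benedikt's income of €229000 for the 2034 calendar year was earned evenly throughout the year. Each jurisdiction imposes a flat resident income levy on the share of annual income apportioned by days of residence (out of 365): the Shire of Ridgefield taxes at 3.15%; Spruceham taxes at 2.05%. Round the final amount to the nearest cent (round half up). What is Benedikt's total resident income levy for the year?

€5570.97

The Shire of Ridgefield, 1 Jan – 7 May 2034: 127 days → €229000 × 3.15% × 127/365 = €2509.9027
Spruceham, 8 May – 31 Dec 2034: 238 days → €229000 × 2.05% × 238/365 = €3061.0712
Total = €5570.9740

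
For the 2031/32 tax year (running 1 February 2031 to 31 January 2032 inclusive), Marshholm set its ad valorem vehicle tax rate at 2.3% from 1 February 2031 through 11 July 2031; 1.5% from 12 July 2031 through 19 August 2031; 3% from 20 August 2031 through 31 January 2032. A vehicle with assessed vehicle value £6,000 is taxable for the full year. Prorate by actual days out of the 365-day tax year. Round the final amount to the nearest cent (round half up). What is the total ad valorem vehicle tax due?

1 February – 11 July 2031: 161 days at 2.3% → £6,000 × 2.3% × 161/365 = £60.8712
12 July – 19 August 2031: 39 days at 1.5% → £6,000 × 1.5% × 39/365 = £9.6164
20 August 2031 – 31 January 2032: 165 days at 3% → £6,000 × 3% × 165/365 = £81.3699
Total = £151.8575

£151.86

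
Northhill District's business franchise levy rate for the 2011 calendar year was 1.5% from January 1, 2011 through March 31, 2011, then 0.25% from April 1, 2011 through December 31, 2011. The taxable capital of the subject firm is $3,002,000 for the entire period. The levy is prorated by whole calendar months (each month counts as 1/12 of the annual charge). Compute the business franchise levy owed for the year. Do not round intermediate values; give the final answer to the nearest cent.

$16,886.25

January 1 – March 31, 2011: 3 months at 1.5% → $3,002,000 × 1.5% × 3/12 = $11,257.5000
April 1 – December 31, 2011: 9 months at 0.25% → $3,002,000 × 0.25% × 9/12 = $5,628.7500
Total = $16,886.2500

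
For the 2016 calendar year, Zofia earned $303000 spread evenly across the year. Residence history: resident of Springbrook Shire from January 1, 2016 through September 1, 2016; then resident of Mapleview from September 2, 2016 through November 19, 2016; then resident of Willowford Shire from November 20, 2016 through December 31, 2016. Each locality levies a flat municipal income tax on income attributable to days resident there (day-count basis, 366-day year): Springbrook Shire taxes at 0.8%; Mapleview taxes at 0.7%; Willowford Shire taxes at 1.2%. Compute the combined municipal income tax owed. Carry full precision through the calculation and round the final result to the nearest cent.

$2497.68

Springbrook Shire, January 1 – September 1, 2016: 245 days → $303000 × 0.8% × 245/366 = $1622.6230
Mapleview, September 2 – November 19, 2016: 79 days → $303000 × 0.7% × 79/366 = $457.8115
Willowford Shire, November 20 – December 31, 2016: 42 days → $303000 × 1.2% × 42/366 = $417.2459
Total = $2497.6803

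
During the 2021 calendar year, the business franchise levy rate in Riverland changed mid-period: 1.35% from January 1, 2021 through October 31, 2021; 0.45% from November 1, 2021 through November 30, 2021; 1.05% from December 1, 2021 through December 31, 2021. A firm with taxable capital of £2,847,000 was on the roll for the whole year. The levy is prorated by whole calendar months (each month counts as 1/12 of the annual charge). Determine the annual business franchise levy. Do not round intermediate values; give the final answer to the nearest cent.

January 1 – October 31, 2021: 10 months at 1.35% → £2,847,000 × 1.35% × 10/12 = £32,028.7500
November 1 – November 30, 2021: 1 month at 0.45% → £2,847,000 × 0.45% × 1/12 = £1,067.6250
December 1 – December 31, 2021: 1 month at 1.05% → £2,847,000 × 1.05% × 1/12 = £2,491.1250
Total = £35,587.5000

£35,587.50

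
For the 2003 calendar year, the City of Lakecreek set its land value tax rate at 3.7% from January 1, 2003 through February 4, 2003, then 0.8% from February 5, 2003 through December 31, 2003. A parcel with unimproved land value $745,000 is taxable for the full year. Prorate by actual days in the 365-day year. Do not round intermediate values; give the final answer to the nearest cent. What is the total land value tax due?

$8,031.71

January 1 – February 4, 2003: 35 days at 3.7% → $745,000 × 3.7% × 35/365 = $2,643.2192
February 5 – December 31, 2003: 330 days at 0.8% → $745,000 × 0.8% × 330/365 = $5,388.4932
Total = $8,031.7123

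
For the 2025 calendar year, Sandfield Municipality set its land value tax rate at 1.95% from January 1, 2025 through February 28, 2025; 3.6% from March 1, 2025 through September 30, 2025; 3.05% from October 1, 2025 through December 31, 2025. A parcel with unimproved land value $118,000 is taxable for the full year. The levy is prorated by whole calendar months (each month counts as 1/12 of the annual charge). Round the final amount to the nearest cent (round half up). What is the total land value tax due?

$3,761.25

January 1 – February 28, 2025: 2 months at 1.95% → $118,000 × 1.95% × 2/12 = $383.5000
March 1 – September 30, 2025: 7 months at 3.6% → $118,000 × 3.6% × 7/12 = $2,478.0000
October 1 – December 31, 2025: 3 months at 3.05% → $118,000 × 3.05% × 3/12 = $899.7500
Total = $3,761.2500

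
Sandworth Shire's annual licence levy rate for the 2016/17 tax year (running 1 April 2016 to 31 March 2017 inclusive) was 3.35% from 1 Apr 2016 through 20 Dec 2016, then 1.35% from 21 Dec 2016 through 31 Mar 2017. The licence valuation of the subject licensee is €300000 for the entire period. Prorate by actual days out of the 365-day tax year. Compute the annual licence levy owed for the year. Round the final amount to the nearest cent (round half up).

1 Apr – 20 Dec 2016: 264 days at 3.35% → €300000 × 3.35% × 264/365 = €7269.0411
21 Dec 2016 – 31 Mar 2017: 101 days at 1.35% → €300000 × 1.35% × 101/365 = €1120.6849
Total = €8389.7260

€8389.73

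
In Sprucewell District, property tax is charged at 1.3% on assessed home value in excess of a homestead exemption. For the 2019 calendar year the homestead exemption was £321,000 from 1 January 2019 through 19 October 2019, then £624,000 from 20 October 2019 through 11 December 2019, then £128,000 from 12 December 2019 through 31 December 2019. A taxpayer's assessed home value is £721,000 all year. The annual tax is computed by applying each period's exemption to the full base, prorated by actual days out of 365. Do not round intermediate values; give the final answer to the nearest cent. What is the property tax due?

£4,765.52

1 January – 19 October 2019: 292 days, exemption £321,000 → (£721,000 − £321,000) × 1.3% × 292/365 = £4,160.0000
20 October – 11 December 2019: 53 days, exemption £624,000 → (£721,000 − £624,000) × 1.3% × 53/365 = £183.1041
12 December – 31 December 2019: 20 days, exemption £128,000 → (£721,000 − £128,000) × 1.3% × 20/365 = £422.4110
Total = £4,765.5151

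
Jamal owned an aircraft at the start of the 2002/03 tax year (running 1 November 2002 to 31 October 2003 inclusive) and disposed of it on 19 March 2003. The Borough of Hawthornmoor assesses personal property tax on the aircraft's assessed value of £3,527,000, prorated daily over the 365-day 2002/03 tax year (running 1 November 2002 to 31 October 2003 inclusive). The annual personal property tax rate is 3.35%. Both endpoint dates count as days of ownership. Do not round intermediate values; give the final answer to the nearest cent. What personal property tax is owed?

£44,995.82

Days held (1 November 2002 – 19 March 2003): 139 out of 365
Tax = £3,527,000 × 3.35% × 139/365 = £44,995.8233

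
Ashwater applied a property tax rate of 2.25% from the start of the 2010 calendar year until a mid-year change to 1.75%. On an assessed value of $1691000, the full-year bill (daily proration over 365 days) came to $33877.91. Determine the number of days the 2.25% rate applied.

Let d = days at the first rate; then 365 − d days at the second rate.
$1691000 × [2.25%·d + 1.75%·(365−d)] / 365 = $33877.91
Solving gives d = 185, so the new rate took effect on 5 July 2010.

185 days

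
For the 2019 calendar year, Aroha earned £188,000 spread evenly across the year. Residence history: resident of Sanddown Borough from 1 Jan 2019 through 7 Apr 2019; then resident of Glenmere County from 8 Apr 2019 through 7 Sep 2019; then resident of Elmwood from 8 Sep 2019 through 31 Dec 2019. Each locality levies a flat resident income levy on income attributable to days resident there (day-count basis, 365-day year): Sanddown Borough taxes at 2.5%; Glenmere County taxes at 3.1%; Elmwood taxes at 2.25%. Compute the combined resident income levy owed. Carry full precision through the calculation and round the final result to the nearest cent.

£5,024.75

Sanddown Borough, 1 Jan – 7 Apr 2019: 97 days → £188,000 × 2.5% × 97/365 = £1,249.0411
Glenmere County, 8 Apr – 7 Sep 2019: 153 days → £188,000 × 3.1% × 153/365 = £2,442.9699
Elmwood, 8 Sep – 31 Dec 2019: 115 days → £188,000 × 2.25% × 115/365 = £1,332.7397
Total = £5,024.7507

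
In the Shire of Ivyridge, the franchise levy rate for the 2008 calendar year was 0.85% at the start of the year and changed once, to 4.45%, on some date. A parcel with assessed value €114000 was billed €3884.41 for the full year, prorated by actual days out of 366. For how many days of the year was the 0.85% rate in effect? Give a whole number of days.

Let d = days at the first rate; then 366 − d days at the second rate.
€114000 × [0.85%·d + 4.45%·(366−d)] / 366 = €3884.41
Solving gives d = 106, so the new rate took effect on April 16, 2008.

106 days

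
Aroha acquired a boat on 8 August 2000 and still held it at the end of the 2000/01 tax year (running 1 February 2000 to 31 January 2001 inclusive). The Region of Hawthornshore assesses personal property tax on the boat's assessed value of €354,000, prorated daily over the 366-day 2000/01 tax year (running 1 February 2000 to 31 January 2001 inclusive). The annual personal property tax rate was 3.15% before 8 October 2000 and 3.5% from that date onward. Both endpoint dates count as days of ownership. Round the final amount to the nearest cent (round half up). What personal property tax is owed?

€5,785.39

8 August – 7 October 2000: 61 days at 3.15% → €354,000 × 3.15% × 61/366 = €1,858.5000
8 October 2000 – 31 January 2001: 116 days at 3.5% → €354,000 × 3.5% × 116/366 = €3,926.8852
Total = €5,785.3852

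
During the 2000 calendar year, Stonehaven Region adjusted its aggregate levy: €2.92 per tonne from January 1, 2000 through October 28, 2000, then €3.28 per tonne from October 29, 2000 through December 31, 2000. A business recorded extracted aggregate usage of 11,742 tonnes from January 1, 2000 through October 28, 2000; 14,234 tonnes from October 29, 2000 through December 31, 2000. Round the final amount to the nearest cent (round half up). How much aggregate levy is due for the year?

€80974.16

January 1 – October 28, 2000: 11,742 tonnes at €2.92/tonne → €34286.64
October 29 – December 31, 2000: 14,234 tonnes at €3.28/tonne → €46687.52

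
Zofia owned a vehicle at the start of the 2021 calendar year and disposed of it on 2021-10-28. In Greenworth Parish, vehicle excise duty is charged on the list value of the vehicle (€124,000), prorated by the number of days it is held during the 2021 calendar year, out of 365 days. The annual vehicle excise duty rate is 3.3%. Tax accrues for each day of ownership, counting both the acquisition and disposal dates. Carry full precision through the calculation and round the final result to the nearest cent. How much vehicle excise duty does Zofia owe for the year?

€3,374.50

Days held (2021-01-01 to 2021-10-28): 301 out of 365
Tax = €124,000 × 3.3% × 301/365 = €3,374.4986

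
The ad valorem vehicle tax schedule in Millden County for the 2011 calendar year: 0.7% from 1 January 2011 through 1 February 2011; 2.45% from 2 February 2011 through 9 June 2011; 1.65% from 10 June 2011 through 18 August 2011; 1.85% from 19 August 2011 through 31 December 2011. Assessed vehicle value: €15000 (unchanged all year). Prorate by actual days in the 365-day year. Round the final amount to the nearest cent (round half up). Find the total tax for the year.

1 January – 1 February 2011: 32 days at 0.7% → €15000 × 0.7% × 32/365 = €9.2055
2 February – 9 June 2011: 128 days at 2.45% → €15000 × 2.45% × 128/365 = €128.8767
10 June – 18 August 2011: 70 days at 1.65% → €15000 × 1.65% × 70/365 = €47.4658
19 August – 31 December 2011: 135 days at 1.85% → €15000 × 1.85% × 135/365 = €102.6370
Total = €288.1849

€288.18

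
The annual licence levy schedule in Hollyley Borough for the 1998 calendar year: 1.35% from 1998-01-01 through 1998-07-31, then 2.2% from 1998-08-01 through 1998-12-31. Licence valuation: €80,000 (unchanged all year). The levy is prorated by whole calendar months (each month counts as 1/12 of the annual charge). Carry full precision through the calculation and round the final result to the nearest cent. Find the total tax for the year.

1998-01-01 to 1998-07-31: 7 months at 1.35% → €80,000 × 1.35% × 7/12 = €630.0000
1998-08-01 to 1998-12-31: 5 months at 2.2% → €80,000 × 2.2% × 5/12 = €733.3333
Total = €1,363.3333

€1,363.33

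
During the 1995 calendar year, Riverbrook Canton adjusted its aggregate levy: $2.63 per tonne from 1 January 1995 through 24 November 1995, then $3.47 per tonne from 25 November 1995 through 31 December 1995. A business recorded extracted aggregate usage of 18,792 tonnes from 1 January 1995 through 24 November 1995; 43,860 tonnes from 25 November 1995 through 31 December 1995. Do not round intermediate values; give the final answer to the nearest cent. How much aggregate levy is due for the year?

$201,617.16

1 January – 24 November 1995: 18,792 tonnes at $2.63/tonne → $49,422.96
25 November – 31 December 1995: 43,860 tonnes at $3.47/tonne → $152,194.20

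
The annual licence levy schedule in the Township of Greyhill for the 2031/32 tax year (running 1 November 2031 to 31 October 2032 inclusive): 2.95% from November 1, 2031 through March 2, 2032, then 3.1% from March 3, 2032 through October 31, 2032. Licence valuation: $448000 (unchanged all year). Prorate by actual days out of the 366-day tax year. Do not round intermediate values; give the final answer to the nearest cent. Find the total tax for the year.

November 1, 2031 – March 2, 2032: 123 days at 2.95% → $448000 × 2.95% × 123/366 = $4441.4426
March 3 – October 31, 2032: 243 days at 3.1% → $448000 × 3.1% × 243/366 = $9220.7213
Total = $13662.1639

$13662.16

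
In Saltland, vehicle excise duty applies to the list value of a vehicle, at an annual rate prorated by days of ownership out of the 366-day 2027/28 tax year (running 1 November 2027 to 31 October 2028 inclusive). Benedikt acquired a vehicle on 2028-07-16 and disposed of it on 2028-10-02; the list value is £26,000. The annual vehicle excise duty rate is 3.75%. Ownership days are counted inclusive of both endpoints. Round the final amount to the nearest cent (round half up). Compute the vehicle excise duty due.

£210.45

Days held (2028-07-16 to 2028-10-02): 79 out of 366
Tax = £26,000 × 3.75% × 79/366 = £210.4508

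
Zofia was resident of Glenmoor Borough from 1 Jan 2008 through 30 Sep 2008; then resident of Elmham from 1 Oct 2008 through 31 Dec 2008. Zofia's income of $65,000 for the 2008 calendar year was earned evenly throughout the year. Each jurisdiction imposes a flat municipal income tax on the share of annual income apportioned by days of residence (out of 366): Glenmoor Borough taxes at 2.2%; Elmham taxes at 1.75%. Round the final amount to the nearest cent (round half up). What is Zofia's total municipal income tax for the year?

$1,356.48

Glenmoor Borough, 1 Jan – 30 Sep 2008: 274 days → $65,000 × 2.2% × 274/366 = $1,070.5464
Elmham, 1 Oct – 31 Dec 2008: 92 days → $65,000 × 1.75% × 92/366 = $285.9290
Total = $1,356.4754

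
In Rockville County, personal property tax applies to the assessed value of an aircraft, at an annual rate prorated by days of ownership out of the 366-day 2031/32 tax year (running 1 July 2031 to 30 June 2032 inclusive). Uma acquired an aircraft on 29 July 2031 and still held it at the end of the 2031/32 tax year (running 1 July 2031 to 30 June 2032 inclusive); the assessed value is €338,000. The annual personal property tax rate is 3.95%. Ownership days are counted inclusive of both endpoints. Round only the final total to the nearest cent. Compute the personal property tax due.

Days held (29 July 2031 – 30 June 2032): 338 out of 366
Tax = €338,000 × 3.95% × 338/366 = €12,329.6120

€12,329.61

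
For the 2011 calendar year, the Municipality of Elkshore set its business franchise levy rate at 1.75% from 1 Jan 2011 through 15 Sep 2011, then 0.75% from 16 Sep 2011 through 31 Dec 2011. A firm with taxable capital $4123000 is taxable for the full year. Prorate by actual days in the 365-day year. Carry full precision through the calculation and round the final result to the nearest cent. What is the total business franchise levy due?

$60065.90

1 Jan – 15 Sep 2011: 258 days at 1.75% → $4123000 × 1.75% × 258/365 = $51000.9452
16 Sep – 31 Dec 2011: 107 days at 0.75% → $4123000 × 0.75% × 107/365 = $9064.9521
Total = $60065.8973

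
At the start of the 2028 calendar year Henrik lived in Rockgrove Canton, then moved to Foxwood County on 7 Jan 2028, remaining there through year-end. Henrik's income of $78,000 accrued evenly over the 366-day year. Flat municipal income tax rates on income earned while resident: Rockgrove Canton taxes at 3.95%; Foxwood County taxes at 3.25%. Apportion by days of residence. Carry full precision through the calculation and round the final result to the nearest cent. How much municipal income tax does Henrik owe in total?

$2,543.95

Rockgrove Canton, 1 Jan – 6 Jan 2028: 6 days → $78,000 × 3.95% × 6/366 = $50.5082
Foxwood County, 7 Jan – 31 Dec 2028: 360 days → $78,000 × 3.25% × 360/366 = $2,493.4426
Total = $2,543.9508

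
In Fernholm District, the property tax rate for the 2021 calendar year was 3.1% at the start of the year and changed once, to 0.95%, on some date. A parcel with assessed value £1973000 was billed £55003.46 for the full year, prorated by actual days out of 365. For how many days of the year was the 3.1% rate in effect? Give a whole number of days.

312 days

Let d = days at the first rate; then 365 − d days at the second rate.
£1973000 × [3.1%·d + 0.95%·(365−d)] / 365 = £55003.46
Solving gives d = 312, so the new rate took effect on November 9, 2021.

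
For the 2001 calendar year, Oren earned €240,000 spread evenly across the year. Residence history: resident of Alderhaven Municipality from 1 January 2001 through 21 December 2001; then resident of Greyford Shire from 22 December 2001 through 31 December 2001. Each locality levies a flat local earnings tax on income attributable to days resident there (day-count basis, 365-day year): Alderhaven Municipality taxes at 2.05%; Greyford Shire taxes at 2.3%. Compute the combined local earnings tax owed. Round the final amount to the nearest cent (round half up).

Alderhaven Municipality, 1 January – 21 December 2001: 355 days → €240,000 × 2.05% × 355/365 = €4,785.2055
Greyford Shire, 22 December – 31 December 2001: 10 days → €240,000 × 2.3% × 10/365 = €151.2329
Total = €4,936.4384

€4,936.44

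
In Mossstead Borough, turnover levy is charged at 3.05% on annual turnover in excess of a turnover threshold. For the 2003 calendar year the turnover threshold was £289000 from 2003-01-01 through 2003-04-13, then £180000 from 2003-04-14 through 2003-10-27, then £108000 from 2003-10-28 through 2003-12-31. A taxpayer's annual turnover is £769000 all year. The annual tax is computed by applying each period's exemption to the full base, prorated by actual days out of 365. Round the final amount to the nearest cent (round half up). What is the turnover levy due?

2003-01-01 to 2003-04-13: 103 days, exemption £289000 → (£769000 − £289000) × 3.05% × 103/365 = £4131.2877
2003-04-14 to 2003-10-27: 197 days, exemption £180000 → (£769000 − £180000) × 3.05% × 197/365 = £9695.9082
2003-10-28 to 2003-12-31: 65 days, exemption £108000 → (£769000 − £108000) × 3.05% × 65/365 = £3590.2260
Total = £17417.4219

£17417.42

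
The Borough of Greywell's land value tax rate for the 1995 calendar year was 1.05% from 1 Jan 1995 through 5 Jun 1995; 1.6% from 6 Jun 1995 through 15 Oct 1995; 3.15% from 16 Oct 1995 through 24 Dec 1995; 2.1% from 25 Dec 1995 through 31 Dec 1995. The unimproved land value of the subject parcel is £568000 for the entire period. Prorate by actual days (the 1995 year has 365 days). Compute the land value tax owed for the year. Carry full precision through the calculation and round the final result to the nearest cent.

1 Jan – 5 Jun 1995: 156 days at 1.05% → £568000 × 1.05% × 156/365 = £2548.9973
6 Jun – 15 Oct 1995: 132 days at 1.6% → £568000 × 1.6% × 132/365 = £3286.6192
16 Oct – 24 Dec 1995: 70 days at 3.15% → £568000 × 3.15% × 70/365 = £3431.3425
25 Dec – 31 Dec 1995: 7 days at 2.1% → £568000 × 2.1% × 7/365 = £228.7562
Total = £9495.7151

£9495.72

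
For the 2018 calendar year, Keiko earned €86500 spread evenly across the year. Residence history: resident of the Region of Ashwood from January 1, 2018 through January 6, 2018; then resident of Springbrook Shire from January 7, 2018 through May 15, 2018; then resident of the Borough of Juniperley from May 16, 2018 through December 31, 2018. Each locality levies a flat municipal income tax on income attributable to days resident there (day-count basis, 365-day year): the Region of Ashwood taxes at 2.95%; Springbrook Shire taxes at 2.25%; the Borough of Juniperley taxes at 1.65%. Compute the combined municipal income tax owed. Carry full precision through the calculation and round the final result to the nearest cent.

€1629.16

The Region of Ashwood, January 1 – January 6, 2018: 6 days → €86500 × 2.95% × 6/365 = €41.9466
Springbrook Shire, January 7 – May 15, 2018: 129 days → €86500 × 2.25% × 129/365 = €687.8527
The Borough of Juniperley, May 16 – December 31, 2018: 230 days → €86500 × 1.65% × 230/365 = €899.3630
Total = €1629.1623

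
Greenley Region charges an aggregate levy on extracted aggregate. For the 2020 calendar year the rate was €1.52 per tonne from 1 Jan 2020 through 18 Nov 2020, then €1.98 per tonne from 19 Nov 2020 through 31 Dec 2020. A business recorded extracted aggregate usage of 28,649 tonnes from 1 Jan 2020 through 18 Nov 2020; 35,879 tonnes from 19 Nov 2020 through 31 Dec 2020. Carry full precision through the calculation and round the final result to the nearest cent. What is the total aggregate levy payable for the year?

1 Jan – 18 Nov 2020: 28,649 tonnes at €1.52/tonne → €43,546.48
19 Nov – 31 Dec 2020: 35,879 tonnes at €1.98/tonne → €71,040.42

€114,586.90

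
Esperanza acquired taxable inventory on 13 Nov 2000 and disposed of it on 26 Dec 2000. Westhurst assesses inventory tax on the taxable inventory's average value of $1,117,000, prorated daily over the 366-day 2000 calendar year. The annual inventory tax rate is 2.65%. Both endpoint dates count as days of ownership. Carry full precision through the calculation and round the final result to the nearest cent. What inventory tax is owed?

$3,558.53

Days held (13 Nov – 26 Dec 2000): 44 out of 366
Tax = $1,117,000 × 2.65% × 44/366 = $3,558.5301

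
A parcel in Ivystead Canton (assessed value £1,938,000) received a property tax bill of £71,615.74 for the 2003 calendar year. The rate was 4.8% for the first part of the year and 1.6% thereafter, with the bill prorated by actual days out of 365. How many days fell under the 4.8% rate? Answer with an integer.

Let d = days at the first rate; then 365 − d days at the second rate.
£1,938,000 × [4.8%·d + 1.6%·(365−d)] / 365 = £71,615.74
Solving gives d = 239, so the new rate took effect on 28 Aug 2003.

239 days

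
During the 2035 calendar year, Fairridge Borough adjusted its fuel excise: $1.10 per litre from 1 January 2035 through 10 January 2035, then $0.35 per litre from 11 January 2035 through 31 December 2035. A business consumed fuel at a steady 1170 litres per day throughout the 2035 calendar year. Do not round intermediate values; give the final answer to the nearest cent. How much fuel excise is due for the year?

$158,242.50

1 January – 10 January 2035: 10 days × 1170 litres/day = 11,700 litres at $1.10/litre → $12,870.00
11 January – 31 December 2035: 355 days × 1170 litres/day = 415,350 litres at $0.35/litre → $145,372.50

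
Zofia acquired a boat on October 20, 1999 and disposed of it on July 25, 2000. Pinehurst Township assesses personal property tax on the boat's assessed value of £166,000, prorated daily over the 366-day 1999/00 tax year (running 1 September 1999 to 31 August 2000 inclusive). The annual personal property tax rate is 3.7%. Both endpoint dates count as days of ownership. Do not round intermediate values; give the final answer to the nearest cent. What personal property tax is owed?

Days held (October 20, 1999 – July 25, 2000): 280 out of 366
Tax = £166,000 × 3.7% × 280/366 = £4,698.7978

£4,698.80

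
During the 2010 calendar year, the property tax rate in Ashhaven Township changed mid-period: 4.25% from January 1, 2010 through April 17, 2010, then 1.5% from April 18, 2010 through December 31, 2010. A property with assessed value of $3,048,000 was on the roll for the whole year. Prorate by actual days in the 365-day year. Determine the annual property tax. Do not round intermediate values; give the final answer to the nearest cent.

January 1 – April 17, 2010: 107 days at 4.25% → $3,048,000 × 4.25% × 107/365 = $37,974.7397
April 18 – December 31, 2010: 258 days at 1.5% → $3,048,000 × 1.5% × 258/365 = $32,317.1507
Total = $70,291.8904

$70,291.89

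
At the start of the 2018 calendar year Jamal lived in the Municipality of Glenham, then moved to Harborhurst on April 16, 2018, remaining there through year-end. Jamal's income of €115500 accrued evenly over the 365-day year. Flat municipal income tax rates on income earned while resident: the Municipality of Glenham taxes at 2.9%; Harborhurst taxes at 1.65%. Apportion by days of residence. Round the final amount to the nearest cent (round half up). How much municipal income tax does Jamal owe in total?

€2321.08

The Municipality of Glenham, January 1 – April 15, 2018: 105 days → €115500 × 2.9% × 105/365 = €963.5548
Harborhurst, April 16 – December 31, 2018: 260 days → €115500 × 1.65% × 260/365 = €1357.5205
Total = €2321.0753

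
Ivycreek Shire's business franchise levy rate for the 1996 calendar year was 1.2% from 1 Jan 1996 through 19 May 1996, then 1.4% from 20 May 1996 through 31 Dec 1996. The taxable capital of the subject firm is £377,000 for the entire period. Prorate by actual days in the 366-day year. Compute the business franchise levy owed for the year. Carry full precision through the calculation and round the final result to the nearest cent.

1 Jan – 19 May 1996: 140 days at 1.2% → £377,000 × 1.2% × 140/366 = £1,730.4918
20 May – 31 Dec 1996: 226 days at 1.4% → £377,000 × 1.4% × 226/366 = £3,259.0929
Total = £4,989.5847

£4,989.58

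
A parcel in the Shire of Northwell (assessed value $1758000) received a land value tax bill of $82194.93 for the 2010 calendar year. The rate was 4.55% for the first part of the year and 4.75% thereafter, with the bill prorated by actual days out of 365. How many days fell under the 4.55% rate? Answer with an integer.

Let d = days at the first rate; then 365 − d days at the second rate.
$1758000 × [4.55%·d + 4.75%·(365−d)] / 365 = $82194.93
Solving gives d = 136, so the new rate took effect on May 17, 2010.

136 days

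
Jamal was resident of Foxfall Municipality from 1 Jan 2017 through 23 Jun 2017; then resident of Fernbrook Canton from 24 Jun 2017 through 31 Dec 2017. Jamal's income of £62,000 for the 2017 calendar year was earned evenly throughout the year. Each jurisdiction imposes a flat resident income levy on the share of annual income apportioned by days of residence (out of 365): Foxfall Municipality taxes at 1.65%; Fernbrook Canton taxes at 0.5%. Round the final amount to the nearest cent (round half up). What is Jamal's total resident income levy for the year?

£649.90

Foxfall Municipality, 1 Jan – 23 Jun 2017: 174 days → £62,000 × 1.65% × 174/365 = £487.6767
Fernbrook Canton, 24 Jun – 31 Dec 2017: 191 days → £62,000 × 0.5% × 191/365 = £162.2192
Total = £649.8959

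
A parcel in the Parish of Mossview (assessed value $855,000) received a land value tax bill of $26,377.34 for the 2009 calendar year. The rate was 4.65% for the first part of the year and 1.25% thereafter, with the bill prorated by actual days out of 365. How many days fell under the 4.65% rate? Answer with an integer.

197 days

Let d = days at the first rate; then 365 − d days at the second rate.
$855,000 × [4.65%·d + 1.25%·(365−d)] / 365 = $26,377.34
Solving gives d = 197, so the new rate took effect on 17 July 2009.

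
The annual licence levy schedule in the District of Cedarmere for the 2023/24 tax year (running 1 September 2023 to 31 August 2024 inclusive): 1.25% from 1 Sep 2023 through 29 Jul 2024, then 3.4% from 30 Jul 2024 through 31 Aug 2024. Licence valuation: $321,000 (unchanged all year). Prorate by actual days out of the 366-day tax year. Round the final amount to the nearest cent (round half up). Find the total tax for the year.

1 Sep 2023 – 29 Jul 2024: 333 days at 1.25% → $321,000 × 1.25% × 333/366 = $3,650.7172
30 Jul – 31 Aug 2024: 33 days at 3.4% → $321,000 × 3.4% × 33/366 = $984.0492
Total = $4,634.7664

$4,634.77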